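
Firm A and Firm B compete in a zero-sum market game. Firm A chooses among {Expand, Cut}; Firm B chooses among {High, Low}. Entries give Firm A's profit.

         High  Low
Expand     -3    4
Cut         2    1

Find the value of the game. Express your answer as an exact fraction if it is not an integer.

Row minima: Expand → -3, Cut → 1; maximin = 1.
Column maxima: High → 2, Low → 4; minimax = 2.
1 ≠ 2, so there is no saddle point; optimal play is mixed.
Let Firm A play Expand with probability p. Expected payoff against High: (-3)p + 2(1−p) = −5p + 2; against Low: 4p + 1(1−p) = 3p + 1.
Setting these equal: −5p + 2 = 3p + 1 ⇒ −8p = -1 ⇒ p = 1/8, and the value is (-5)·(1/8) + 2 = 11/8.
For Firm B: with q = P(High), equating Expand's and Cut's payoffs gives −7q + 4 = q + 1 ⇒ q = 3/8.

11/8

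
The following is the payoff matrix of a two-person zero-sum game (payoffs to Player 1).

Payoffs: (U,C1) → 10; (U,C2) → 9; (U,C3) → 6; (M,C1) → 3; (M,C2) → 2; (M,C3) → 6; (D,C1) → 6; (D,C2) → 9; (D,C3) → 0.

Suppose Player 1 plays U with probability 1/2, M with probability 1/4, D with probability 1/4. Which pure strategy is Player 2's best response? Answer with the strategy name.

C3

If Player 2 plays C1, Player 1's expected payoff is (1/2)·10 + (1/4)·3 + (1/4)·6 = 29/4.
If Player 2 plays C2, Player 1's expected payoff is (1/2)·9 + (1/4)·2 + (1/4)·9 = 29/4.
If Player 2 plays C3, Player 1's expected payoff is (1/2)·6 + (1/4)·6 + (1/4)·0 = 9/2.
Player 2 minimizes Player 1's payoff; the smallest is 9/2, so the best response is C3.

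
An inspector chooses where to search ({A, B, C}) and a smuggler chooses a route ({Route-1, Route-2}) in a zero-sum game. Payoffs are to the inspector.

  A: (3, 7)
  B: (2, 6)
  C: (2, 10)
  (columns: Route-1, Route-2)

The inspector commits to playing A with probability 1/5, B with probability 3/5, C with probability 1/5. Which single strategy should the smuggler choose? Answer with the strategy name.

If the smuggler plays Route-1, the inspector's expected payoff is (1/5)·3 + (3/5)·2 + (1/5)·2 = 11/5.
If the smuggler plays Route-2, the inspector's expected payoff is (1/5)·7 + (3/5)·6 + (1/5)·10 = 7.
The smuggler minimizes the inspector's payoff; the smallest is 11/5, so the best response is Route-1.

Route-1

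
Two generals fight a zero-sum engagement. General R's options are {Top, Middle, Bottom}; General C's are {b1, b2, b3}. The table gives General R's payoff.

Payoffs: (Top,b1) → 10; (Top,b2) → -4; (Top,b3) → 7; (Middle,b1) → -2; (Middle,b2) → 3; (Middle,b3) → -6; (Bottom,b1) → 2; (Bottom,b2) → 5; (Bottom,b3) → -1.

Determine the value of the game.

Row minima: Top → -4, Middle → -6, Bottom → -1; maximin = -1.
Column maxima: b1 → 10, b2 → 5, b3 → 7; minimax = 5.
-1 ≠ 5, so there is no saddle point; optimal play is mixed.
Middle is strictly dominated by Bottom, so General R never plays it.
b1 is strictly dominated by b3 (it gives General R strictly more in every row), so General C never plays it.
On the remaining 2×2 (Top, Bottom vs b2, b3):
Let General R play Top with probability p. Expected payoff against b2: (-4)p + 5(1−p) = −9p + 5; against b3: 7p + (-1)(1−p) = 8p − 1.
Setting these equal: −9p + 5 = 8p − 1 ⇒ −17p = -6 ⇒ p = 6/17, and the value is (-9)·(6/17) + 5 = 31/17.
For General C: with q = P(b2), equating Top's and Bottom's payoffs gives −11q + 7 = 6q − 1 ⇒ q = 8/17.

31/17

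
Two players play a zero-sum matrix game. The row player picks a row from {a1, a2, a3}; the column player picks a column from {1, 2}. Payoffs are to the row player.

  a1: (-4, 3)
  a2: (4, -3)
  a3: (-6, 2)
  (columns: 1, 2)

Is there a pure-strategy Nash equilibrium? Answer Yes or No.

No

Row minima: a1 → -4, a2 → -3, a3 → -6; maximin = -3.
Column maxima: 1 → 4, 2 → 3; minimax = 3.
-3 ≠ 3, so no pure-strategy equilibrium exists.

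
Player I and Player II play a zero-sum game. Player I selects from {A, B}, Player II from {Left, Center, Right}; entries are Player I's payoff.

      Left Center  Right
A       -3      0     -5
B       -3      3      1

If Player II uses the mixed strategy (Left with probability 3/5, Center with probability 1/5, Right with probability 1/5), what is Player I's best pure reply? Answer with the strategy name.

B

Expected payoff of A: (3/5)·(-3) + (1/5)·0 + (1/5)·(-5) = -14/5.
Expected payoff of B: (3/5)·(-3) + (1/5)·3 + (1/5)·1 = -1.
The largest is -1, so Player I's best response is B.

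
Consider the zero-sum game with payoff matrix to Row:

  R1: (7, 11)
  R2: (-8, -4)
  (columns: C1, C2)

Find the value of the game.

7

Row minima: R1 → 7, R2 → -8; maximin = 7.
Column maxima: C1 → 7, C2 → 11; minimax = 7.
Since maximin = minimax = 7, there is a saddle point and the value is 7.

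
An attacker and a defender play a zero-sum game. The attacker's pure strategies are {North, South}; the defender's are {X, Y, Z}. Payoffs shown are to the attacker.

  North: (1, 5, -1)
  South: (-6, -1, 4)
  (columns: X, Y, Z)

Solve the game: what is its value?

-1/6

Row minima: North → -1, South → -6; maximin = -1.
Column maxima: X → 1, Y → 5, Z → 4; minimax = 1.
-1 ≠ 1, so there is no saddle point; optimal play is mixed.
Y is strictly dominated by X (it gives the attacker strictly more in every row), so the defender never plays it.
On the remaining 2×2 (North, South vs X, Z):
Let the attacker play North with probability p. Expected payoff against X: 1p + (-6)(1−p) = 7p − 6; against Z: (-1)p + 4(1−p) = −5p + 4.
Setting these equal: 7p − 6 = −5p + 4 ⇒ 12p = 10 ⇒ p = 5/6, and the value is (7)·(5/6) − 6 = -1/6.
For the defender: with q = P(X), equating North's and South's payoffs gives 2q − 1 = −10q + 4 ⇒ q = 5/12.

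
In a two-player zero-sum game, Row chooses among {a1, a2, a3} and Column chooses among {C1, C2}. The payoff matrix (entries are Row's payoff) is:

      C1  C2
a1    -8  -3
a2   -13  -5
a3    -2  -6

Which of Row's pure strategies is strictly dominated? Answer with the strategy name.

a1 gives a strictly higher payoff than a2 against every column: -8 > -13, -3 > -5.
So a2 is strictly dominated and Row never plays it.

a2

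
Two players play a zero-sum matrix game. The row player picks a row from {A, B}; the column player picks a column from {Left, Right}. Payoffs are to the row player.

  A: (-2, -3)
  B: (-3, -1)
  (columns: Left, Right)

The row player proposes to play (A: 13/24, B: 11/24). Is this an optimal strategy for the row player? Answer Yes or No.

No

Against Left this mix gives (13/24)·(-2) + (11/24)·(-3) = -59/24.
Against Right this mix gives (13/24)·(-3) + (11/24)·(-1) = -25/12.
The column player will play Left, holding the row player to -59/24. Shifting weight toward the row that does better against Left would raise this floor (the equalizing mix achieves -7/3 against both Left and Right), so the proposed strategy is not optimal.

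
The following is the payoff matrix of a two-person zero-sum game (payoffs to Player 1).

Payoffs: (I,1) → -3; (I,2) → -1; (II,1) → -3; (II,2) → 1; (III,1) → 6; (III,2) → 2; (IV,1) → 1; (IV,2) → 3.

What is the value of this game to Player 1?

Row minima: I → -3, II → -3, III → 2, IV → 1; maximin = 2.
Column maxima: 1 → 6, 2 → 3; minimax = 3.
2 ≠ 3, so there is no saddle point; optimal play is mixed.
I is strictly dominated by III, so Player 1 never plays it.
II is strictly dominated by III, so Player 1 never plays it.
On the remaining 2×2 (III, IV vs 1, 2):
Let Player 1 play III with probability p. Expected payoff against 1: 6p + 1(1−p) = 5p + 1; against 2: 2p + 3(1−p) = −p + 3.
Setting these equal: 5p + 1 = −p + 3 ⇒ 6p = 2 ⇒ p = 1/3, and the value is (5)·(1/3) + 1 = 8/3.
For Player 2: with q = P(1), equating III's and IV's payoffs gives 4q + 2 = −2q + 3 ⇒ q = 1/6.

8/3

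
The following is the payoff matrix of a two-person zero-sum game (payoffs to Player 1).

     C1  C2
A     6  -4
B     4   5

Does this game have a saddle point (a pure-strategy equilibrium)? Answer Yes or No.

No

Row minima: A → -4, B → 4; maximin = 4.
Column maxima: C1 → 6, C2 → 5; minimax = 5.
4 ≠ 5, so no pure-strategy equilibrium exists.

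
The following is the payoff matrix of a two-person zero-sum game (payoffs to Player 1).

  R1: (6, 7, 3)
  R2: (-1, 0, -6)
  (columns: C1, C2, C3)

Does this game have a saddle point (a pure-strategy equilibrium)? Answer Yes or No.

Row minima: R1 → 3, R2 → -6; maximin = 3.
Column maxima: C1 → 6, C2 → 7, C3 → 3; minimax = 3.
maximin = minimax = 3, so a saddle point exists.

Yes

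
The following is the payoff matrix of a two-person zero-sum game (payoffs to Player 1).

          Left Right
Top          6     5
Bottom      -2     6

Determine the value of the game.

46/9

Row minima: Top → 5, Bottom → -2; maximin = 5.
Column maxima: Left → 6, Right → 6; minimax = 6.
5 ≠ 6, so there is no saddle point; optimal play is mixed.
Let Player 1 play Top with probability p. Expected payoff against Left: 6p + (-2)(1−p) = 8p − 2; against Right: 5p + 6(1−p) = −p + 6.
Setting these equal: 8p − 2 = −p + 6 ⇒ 9p = 8 ⇒ p = 8/9, and the value is (8)·(8/9) − 2 = 46/9.
For Player 2: with q = P(Left), equating Top's and Bottom's payoffs gives q + 5 = −8q + 6 ⇒ q = 1/9.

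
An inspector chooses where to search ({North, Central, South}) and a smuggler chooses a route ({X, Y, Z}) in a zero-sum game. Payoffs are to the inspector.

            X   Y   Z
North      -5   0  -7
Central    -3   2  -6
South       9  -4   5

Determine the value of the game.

-14/17

Row minima: North → -7, Central → -6, South → -4; maximin = -4.
Column maxima: X → 9, Y → 2, Z → 5; minimax = 2.
-4 ≠ 2, so there is no saddle point; optimal play is mixed.
North is strictly dominated by Central, so the inspector never plays it.
X is strictly dominated by Z (it gives the inspector strictly more in every row), so the smuggler never plays it.
On the remaining 2×2 (Central, South vs Y, Z):
Let the inspector play Central with probability p. Expected payoff against Y: 2p + (-4)(1−p) = 6p − 4; against Z: (-6)p + 5(1−p) = −11p + 5.
Setting these equal: 6p − 4 = −11p + 5 ⇒ 17p = 9 ⇒ p = 9/17, and the value is (6)·(9/17) − 4 = -14/17.
For the smuggler: with q = P(Y), equating Central's and South's payoffs gives 8q − 6 = −9q + 5 ⇒ q = 11/17.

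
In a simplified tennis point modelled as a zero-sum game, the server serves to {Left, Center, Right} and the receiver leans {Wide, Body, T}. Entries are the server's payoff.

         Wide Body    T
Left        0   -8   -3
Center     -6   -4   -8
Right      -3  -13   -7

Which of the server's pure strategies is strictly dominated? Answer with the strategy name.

Right

Left gives a strictly higher payoff than Right against every column: 0 > -3, -8 > -13, -3 > -7.
So Right is strictly dominated and the server never plays it.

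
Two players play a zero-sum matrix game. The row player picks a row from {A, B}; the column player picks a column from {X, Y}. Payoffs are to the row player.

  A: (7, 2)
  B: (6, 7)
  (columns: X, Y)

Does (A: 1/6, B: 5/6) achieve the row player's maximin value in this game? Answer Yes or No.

Against X this mix gives (1/6)·7 + (5/6)·6 = 37/6.
Against Y this mix gives (1/6)·2 + (5/6)·7 = 37/6.
All of the column player's active replies (X, Y) yield 37/6, and no column does worse for the row player. The mix makes the column player indifferent and guarantees 37/6, so it is optimal.

Yes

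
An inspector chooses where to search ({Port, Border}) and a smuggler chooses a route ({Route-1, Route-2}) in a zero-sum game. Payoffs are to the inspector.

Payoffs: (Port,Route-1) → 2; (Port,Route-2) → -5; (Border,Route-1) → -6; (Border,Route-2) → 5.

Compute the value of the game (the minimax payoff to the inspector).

-10/9

Row minima: Port → -5, Border → -6; maximin = -5.
Column maxima: Route-1 → 2, Route-2 → 5; minimax = 2.
-5 ≠ 2, so there is no saddle point; optimal play is mixed.
Let the inspector play Port with probability p. Expected payoff against Route-1: 2p + (-6)(1−p) = 8p − 6; against Route-2: (-5)p + 5(1−p) = −10p + 5.
Setting these equal: 8p − 6 = −10p + 5 ⇒ 18p = 11 ⇒ p = 11/18, and the value is (8)·(11/18) − 6 = -10/9.
For the smuggler: with q = P(Route-1), equating Port's and Border's payoffs gives 7q − 5 = −11q + 5 ⇒ q = 5/9.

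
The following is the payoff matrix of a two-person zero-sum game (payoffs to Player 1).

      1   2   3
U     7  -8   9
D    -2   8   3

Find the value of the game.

8/5

Row minima: U → -8, D → -2; maximin = -2.
Column maxima: 1 → 7, 2 → 8, 3 → 9; minimax = 7.
-2 ≠ 7, so there is no saddle point; optimal play is mixed.
3 is strictly dominated by 1 (it gives Player 1 strictly more in every row), so Player 2 never plays it.
On the remaining 2×2 (U, D vs 1, 2):
Let Player 1 play U with probability p. Expected payoff against 1: 7p + (-2)(1−p) = 9p − 2; against 2: (-8)p + 8(1−p) = −16p + 8.
Setting these equal: 9p − 2 = −16p + 8 ⇒ 25p = 10 ⇒ p = 2/5, and the value is (9)·(2/5) − 2 = 8/5.
For Player 2: with q = P(1), equating U's and D's payoffs gives 15q − 8 = −10q + 8 ⇒ q = 16/25.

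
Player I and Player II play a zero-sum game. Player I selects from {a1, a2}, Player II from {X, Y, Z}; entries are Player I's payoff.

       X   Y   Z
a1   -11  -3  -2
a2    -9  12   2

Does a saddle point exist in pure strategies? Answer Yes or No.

Row minima: a1 → -11, a2 → -9; maximin = -9.
Column maxima: X → -9, Y → 12, Z → 2; minimax = -9.
maximin = minimax = -9, so a saddle point exists.

Yes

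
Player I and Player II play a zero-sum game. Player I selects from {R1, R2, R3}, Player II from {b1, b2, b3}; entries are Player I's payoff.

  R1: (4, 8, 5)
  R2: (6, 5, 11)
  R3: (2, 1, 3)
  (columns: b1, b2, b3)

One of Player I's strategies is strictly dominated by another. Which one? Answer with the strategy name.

R1 gives a strictly higher payoff than R3 against every column: 4 > 2, 8 > 1, 5 > 3.
So R3 is strictly dominated and Player I never plays it.

R3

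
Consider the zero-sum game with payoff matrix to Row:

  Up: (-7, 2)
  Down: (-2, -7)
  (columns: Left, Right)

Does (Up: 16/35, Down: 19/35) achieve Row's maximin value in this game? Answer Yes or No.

Against Left this mix gives (16/35)·(-7) + (19/35)·(-2) = -30/7.
Against Right this mix gives (16/35)·2 + (19/35)·(-7) = -101/35.
Column will play Left, holding Row to -30/7. Shifting weight toward the row that does better against Left would raise this floor (the equalizing mix achieves -53/14 against both Left and Right), so the proposed strategy is not optimal.

No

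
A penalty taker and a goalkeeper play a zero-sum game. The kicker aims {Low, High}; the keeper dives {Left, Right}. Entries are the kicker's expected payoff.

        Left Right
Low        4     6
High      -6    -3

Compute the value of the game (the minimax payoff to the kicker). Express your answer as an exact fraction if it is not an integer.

Row minima: Low → 4, High → -6; maximin = 4.
Column maxima: Left → 4, Right → 6; minimax = 4.
Since maximin = minimax = 4, there is a saddle point and the value is 4.

4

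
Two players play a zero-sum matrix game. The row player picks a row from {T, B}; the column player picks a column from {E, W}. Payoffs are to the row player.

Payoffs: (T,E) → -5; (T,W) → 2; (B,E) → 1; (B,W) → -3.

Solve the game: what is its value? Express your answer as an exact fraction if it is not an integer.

Row minima: T → -5, B → -3; maximin = -3.
Column maxima: E → 1, W → 2; minimax = 1.
-3 ≠ 1, so there is no saddle point; optimal play is mixed.
Let the row player play T with probability p. Expected payoff against E: (-5)p + 1(1−p) = −6p + 1; against W: 2p + (-3)(1−p) = 5p − 3.
Setting these equal: −6p + 1 = 5p − 3 ⇒ −11p = -4 ⇒ p = 4/11, and the value is (-6)·(4/11) + 1 = -13/11.
For the column player: with q = P(E), equating T's and B's payoffs gives −7q + 2 = 4q − 3 ⇒ q = 5/11.

-13/11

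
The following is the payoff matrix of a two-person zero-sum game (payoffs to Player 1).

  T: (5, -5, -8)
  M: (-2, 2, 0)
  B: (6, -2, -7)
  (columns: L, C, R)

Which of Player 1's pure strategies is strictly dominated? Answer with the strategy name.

B gives a strictly higher payoff than T against every column: 6 > 5, -2 > -5, -7 > -8.
So T is strictly dominated and Player 1 never plays it.

T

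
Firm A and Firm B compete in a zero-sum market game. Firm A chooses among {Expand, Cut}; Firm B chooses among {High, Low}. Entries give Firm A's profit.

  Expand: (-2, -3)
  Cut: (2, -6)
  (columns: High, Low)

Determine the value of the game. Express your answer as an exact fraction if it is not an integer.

-3

Row minima: Expand → -3, Cut → -6; maximin = -3.
Column maxima: High → 2, Low → -3; minimax = -3.
Since maximin = minimax = -3, there is a saddle point and the value is -3.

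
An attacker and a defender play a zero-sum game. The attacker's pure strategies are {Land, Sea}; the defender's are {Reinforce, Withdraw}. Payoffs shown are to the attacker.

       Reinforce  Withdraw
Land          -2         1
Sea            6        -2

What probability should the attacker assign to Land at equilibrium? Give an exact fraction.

Row minima: Land → -2, Sea → -2; maximin = -2.
Column maxima: Reinforce → 6, Withdraw → 1; minimax = 1.
-2 ≠ 1, so there is no saddle point; optimal play is mixed.
Let the attacker play Land with probability p. Expected payoff against Reinforce: (-2)p + 6(1−p) = −8p + 6; against Withdraw: 1p + (-2)(1−p) = 3p − 2.
Setting these equal: −8p + 6 = 3p − 2 ⇒ −11p = -8 ⇒ p = 8/11, and the value is (-8)·(8/11) + 6 = 2/11.
For the defender: with q = P(Reinforce), equating Land's and Sea's payoffs gives −3q + 1 = 8q − 2 ⇒ q = 3/11.

8/11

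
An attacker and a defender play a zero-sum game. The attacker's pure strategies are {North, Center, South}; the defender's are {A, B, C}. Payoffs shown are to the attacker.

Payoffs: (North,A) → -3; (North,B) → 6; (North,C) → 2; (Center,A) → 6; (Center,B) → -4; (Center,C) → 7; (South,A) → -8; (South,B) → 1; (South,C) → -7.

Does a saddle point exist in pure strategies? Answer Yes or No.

No

Row minima: North → -3, Center → -4, South → -8; maximin = -3.
Column maxima: A → 6, B → 6, C → 7; minimax = 6.
-3 ≠ 6, so no pure-strategy equilibrium exists.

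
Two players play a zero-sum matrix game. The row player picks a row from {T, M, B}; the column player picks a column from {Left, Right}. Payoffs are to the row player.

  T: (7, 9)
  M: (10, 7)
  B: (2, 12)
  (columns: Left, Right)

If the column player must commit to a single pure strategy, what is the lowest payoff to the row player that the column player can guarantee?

Column maxima: Left → 10, Right → 12.
The smallest of these is 10.

10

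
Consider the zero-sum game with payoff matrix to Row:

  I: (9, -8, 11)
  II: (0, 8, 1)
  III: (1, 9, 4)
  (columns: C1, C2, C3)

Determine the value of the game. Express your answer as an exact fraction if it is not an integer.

Row minima: I → -8, II → 0, III → 1; maximin = 1.
Column maxima: C1 → 9, C2 → 9, C3 → 11; minimax = 9.
1 ≠ 9, so there is no saddle point; optimal play is mixed.
II is strictly dominated by III, so Row never plays it.
C3 is strictly dominated by C1 (it gives Row strictly more in every row), so Column never plays it.
On the remaining 2×2 (I, III vs C1, C2):
Let Row play I with probability p. Expected payoff against C1: 9p + 1(1−p) = 8p + 1; against C2: (-8)p + 9(1−p) = −17p + 9.
Setting these equal: 8p + 1 = −17p + 9 ⇒ 25p = 8 ⇒ p = 8/25, and the value is (8)·(8/25) + 1 = 89/25.
For Column: with q = P(C1), equating I's and III's payoffs gives 17q − 8 = −8q + 9 ⇒ q = 17/25.

89/25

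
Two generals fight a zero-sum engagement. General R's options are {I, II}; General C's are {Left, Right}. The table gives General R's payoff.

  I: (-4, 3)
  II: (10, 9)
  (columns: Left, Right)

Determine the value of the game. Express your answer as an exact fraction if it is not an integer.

Row minima: I → -4, II → 9; maximin = 9.
Column maxima: Left → 10, Right → 9; minimax = 9.
Since maximin = minimax = 9, there is a saddle point and the value is 9.

9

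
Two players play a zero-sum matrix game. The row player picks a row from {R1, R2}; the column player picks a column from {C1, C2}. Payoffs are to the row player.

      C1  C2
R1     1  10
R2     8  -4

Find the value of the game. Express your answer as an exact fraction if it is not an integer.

Row minima: R1 → 1, R2 → -4; maximin = 1.
Column maxima: C1 → 8, C2 → 10; minimax = 8.
1 ≠ 8, so there is no saddle point; optimal play is mixed.
Let the row player play R1 with probability p. Expected payoff against C1: 1p + 8(1−p) = −7p + 8; against C2: 10p + (-4)(1−p) = 14p − 4.
Setting these equal: −7p + 8 = 14p − 4 ⇒ −21p = -12 ⇒ p = 4/7, and the value is (-7)·(4/7) + 8 = 4.
For the column player: with q = P(C1), equating R1's and R2's payoffs gives −9q + 10 = 12q − 4 ⇒ q = 2/3.

4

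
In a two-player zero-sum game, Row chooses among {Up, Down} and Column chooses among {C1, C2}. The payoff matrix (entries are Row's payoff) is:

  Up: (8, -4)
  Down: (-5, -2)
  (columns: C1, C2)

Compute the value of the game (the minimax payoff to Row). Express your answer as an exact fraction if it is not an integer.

-12/5

Row minima: Up → -4, Down → -5; maximin = -4.
Column maxima: C1 → 8, C2 → -2; minimax = -2.
-4 ≠ -2, so there is no saddle point; optimal play is mixed.
Let Row play Up with probability p. Expected payoff against C1: 8p + (-5)(1−p) = 13p − 5; against C2: (-4)p + (-2)(1−p) = −2p − 2.
Setting these equal: 13p − 5 = −2p − 2 ⇒ 15p = 3 ⇒ p = 1/5, and the value is (13)·(1/5) − 5 = -12/5.
For Column: with q = P(C1), equating Up's and Down's payoffs gives 12q − 4 = −3q − 2 ⇒ q = 2/15.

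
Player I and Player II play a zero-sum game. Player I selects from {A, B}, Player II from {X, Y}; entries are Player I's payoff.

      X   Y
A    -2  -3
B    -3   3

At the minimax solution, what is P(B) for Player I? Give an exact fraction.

1/7

Row minima: A → -3, B → -3; maximin = -3.
Column maxima: X → -2, Y → 3; minimax = -2.
-3 ≠ -2, so there is no saddle point; optimal play is mixed.
Let Player I play A with probability p. Expected payoff against X: (-2)p + (-3)(1−p) = p − 3; against Y: (-3)p + 3(1−p) = −6p + 3.
Setting these equal: p − 3 = −6p + 3 ⇒ 7p = 6 ⇒ p = 6/7, and the value is (1)·(6/7) − 3 = -15/7.
For Player II: with q = P(X), equating A's and B's payoffs gives q − 3 = −6q + 3 ⇒ q = 6/7.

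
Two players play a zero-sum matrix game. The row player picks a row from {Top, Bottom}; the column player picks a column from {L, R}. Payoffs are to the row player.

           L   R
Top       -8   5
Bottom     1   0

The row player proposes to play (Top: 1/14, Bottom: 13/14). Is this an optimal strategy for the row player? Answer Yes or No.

Against L this mix gives (1/14)·(-8) + (13/14)·1 = 5/14.
Against R this mix gives (1/14)·5 + (13/14)·0 = 5/14.
All of the column player's active replies (L, R) yield 5/14, and no column does worse for the row player. The mix makes the column player indifferent and guarantees 5/14, so it is optimal.

Yes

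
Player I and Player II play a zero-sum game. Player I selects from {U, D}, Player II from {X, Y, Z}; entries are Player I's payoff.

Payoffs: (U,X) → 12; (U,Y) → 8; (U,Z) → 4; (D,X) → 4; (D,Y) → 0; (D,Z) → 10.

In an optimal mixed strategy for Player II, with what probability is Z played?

4/7

Row minima: U → 4, D → 0; maximin = 4.
Column maxima: X → 12, Y → 8, Z → 10; minimax = 8.
4 ≠ 8, so there is no saddle point; optimal play is mixed.
X is strictly dominated by Y (it gives Player I strictly more in every row), so Player II never plays it.
On the remaining 2×2 (U, D vs Y, Z):
Let Player I play U with probability p. Expected payoff against Y: 8p + 0(1−p) = 8p; against Z: 4p + 10(1−p) = −6p + 10.
Setting these equal: 8p = −6p + 10 ⇒ 14p = 10 ⇒ p = 5/7, and the value is (8)·(5/7) = 40/7.
For Player II: with q = P(Y), equating U's and D's payoffs gives 4q + 4 = −10q + 10 ⇒ q = 3/7.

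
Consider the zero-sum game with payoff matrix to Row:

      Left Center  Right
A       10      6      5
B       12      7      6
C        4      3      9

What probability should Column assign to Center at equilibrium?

Row minima: A → 5, B → 6, C → 3; maximin = 6.
Column maxima: Left → 12, Center → 7, Right → 9; minimax = 7.
6 ≠ 7, so there is no saddle point; optimal play is mixed.
A is strictly dominated by B, so Row never plays it.
Left is strictly dominated by Center (it gives Row strictly more in every row), so Column never plays it.
On the remaining 2×2 (B, C vs Center, Right):
Let Row play B with probability p. Expected payoff against Center: 7p + 3(1−p) = 4p + 3; against Right: 6p + 9(1−p) = −3p + 9.
Setting these equal: 4p + 3 = −3p + 9 ⇒ 7p = 6 ⇒ p = 6/7, and the value is (4)·(6/7) + 3 = 45/7.
For Column: with q = P(Center), equating B's and C's payoffs gives q + 6 = −6q + 9 ⇒ q = 3/7.

3/7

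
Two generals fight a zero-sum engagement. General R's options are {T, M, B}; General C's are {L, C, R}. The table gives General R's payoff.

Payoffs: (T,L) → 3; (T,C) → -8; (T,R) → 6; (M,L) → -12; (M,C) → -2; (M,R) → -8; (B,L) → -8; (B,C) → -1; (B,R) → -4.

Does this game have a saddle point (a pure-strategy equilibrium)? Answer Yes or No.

Row minima: T → -8, M → -12, B → -8; maximin = -8.
Column maxima: L → 3, C → -1, R → 6; minimax = -1.
-8 ≠ -1, so no pure-strategy equilibrium exists.

No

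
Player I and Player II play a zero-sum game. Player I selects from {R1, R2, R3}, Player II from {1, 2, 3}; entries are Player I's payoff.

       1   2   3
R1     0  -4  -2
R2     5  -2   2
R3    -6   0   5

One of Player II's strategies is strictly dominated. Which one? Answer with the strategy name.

2 holds Player I's payoff strictly below 3 in every row: -4 < -2, -2 < 2, 0 < 5.
So 3 is strictly dominated for Player II.

3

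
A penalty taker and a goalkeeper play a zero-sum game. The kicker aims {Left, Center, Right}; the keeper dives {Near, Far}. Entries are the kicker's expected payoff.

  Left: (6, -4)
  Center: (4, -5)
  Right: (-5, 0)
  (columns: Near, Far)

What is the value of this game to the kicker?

-4/3

Row minima: Left → -4, Center → -5, Right → -5; maximin = -4.
Column maxima: Near → 6, Far → 0; minimax = 0.
-4 ≠ 0, so there is no saddle point; optimal play is mixed.
Center is strictly dominated by Left, so the kicker never plays it.
On the remaining 2×2 (Left, Right vs Near, Far):
Let the kicker play Left with probability p. Expected payoff against Near: 6p + (-5)(1−p) = 11p − 5; against Far: (-4)p + 0(1−p) = −4p.
Setting these equal: 11p − 5 = −4p ⇒ 15p = 5 ⇒ p = 1/3, and the value is (11)·(1/3) − 5 = -4/3.
For the keeper: with q = P(Near), equating Left's and Right's payoffs gives 10q − 4 = −5q ⇒ q = 4/15.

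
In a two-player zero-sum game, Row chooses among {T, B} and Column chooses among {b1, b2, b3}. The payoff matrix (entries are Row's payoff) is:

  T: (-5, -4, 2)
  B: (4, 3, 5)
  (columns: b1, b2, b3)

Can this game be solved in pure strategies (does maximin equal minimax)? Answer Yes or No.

Row minima: T → -5, B → 3; maximin = 3.
Column maxima: b1 → 4, b2 → 3, b3 → 5; minimax = 3.
maximin = minimax = 3, so a saddle point exists.

Yes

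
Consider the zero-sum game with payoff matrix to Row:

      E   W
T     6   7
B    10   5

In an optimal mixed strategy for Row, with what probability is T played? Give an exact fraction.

5/6

Row minima: T → 6, B → 5; maximin = 6.
Column maxima: E → 10, W → 7; minimax = 7.
6 ≠ 7, so there is no saddle point; optimal play is mixed.
Let Row play T with probability p. Expected payoff against E: 6p + 10(1−p) = −4p + 10; against W: 7p + 5(1−p) = 2p + 5.
Setting these equal: −4p + 10 = 2p + 5 ⇒ −6p = -5 ⇒ p = 5/6, and the value is (-4)·(5/6) + 10 = 20/3.
For Column: with q = P(E), equating T's and B's payoffs gives −q + 7 = 5q + 5 ⇒ q = 1/3.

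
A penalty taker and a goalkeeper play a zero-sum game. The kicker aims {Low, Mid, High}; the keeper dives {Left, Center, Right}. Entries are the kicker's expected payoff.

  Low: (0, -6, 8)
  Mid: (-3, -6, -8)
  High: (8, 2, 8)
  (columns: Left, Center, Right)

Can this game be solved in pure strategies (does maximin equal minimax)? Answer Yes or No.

Yes

Row minima: Low → -6, Mid → -8, High → 2; maximin = 2.
Column maxima: Left → 8, Center → 2, Right → 8; minimax = 2.
maximin = minimax = 2, so a saddle point exists.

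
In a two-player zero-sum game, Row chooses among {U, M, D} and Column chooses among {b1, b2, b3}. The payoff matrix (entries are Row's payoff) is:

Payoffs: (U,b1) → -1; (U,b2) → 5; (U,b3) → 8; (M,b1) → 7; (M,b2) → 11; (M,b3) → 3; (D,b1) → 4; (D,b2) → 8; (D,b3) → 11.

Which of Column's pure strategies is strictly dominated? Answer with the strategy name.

b2

b1 holds Row's payoff strictly below b2 in every row: -1 < 5, 7 < 11, 4 < 8.
So b2 is strictly dominated for Column.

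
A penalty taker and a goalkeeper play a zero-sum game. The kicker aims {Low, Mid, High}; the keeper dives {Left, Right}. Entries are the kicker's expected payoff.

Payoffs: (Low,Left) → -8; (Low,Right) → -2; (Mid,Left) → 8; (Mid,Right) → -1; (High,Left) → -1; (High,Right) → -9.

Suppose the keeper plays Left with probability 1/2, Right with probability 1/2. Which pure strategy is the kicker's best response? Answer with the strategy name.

Expected payoff of Low: (1/2)·(-8) + (1/2)·(-2) = -5.
Expected payoff of Mid: (1/2)·8 + (1/2)·(-1) = 7/2.
Expected payoff of High: (1/2)·(-1) + (1/2)·(-9) = -5.
The largest is 7/2, so the kicker's best response is Mid.

Mid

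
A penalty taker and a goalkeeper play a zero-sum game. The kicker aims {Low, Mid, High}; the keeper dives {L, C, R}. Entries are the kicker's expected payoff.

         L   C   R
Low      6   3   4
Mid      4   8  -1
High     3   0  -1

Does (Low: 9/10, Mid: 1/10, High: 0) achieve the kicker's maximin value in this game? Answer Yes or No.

Yes

Against L this mix gives (9/10)·6 + (1/10)·4 = 29/5.
Against C this mix gives (9/10)·3 + (1/10)·8 = 7/2.
Against R this mix gives (9/10)·4 + (1/10)·(-1) = 7/2.
All of the keeper's active replies (C, R) yield 7/2, and no column does worse for the kicker. The mix makes the keeper indifferent and guarantees 7/2, so it is optimal.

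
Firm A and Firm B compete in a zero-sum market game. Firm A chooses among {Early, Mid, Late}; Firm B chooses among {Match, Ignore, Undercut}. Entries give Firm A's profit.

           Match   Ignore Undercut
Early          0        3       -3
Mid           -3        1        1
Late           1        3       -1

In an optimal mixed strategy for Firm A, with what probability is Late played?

2/3

Row minima: Early → -3, Mid → -3, Late → -1; maximin = -1.
Column maxima: Match → 1, Ignore → 3, Undercut → 1; minimax = 1.
-1 ≠ 1, so there is no saddle point; optimal play is mixed.
Ignore is strictly dominated by Match (it gives Firm A strictly more in every row), so Firm B never plays it.
With Ignore eliminated, Early is strictly dominated by Late (Late gives Firm A strictly more in every remaining column), so Firm A never plays it.
On the remaining 2×2 (Mid, Late vs Match, Undercut):
Let Firm A play Mid with probability p. Expected payoff against Match: (-3)p + 1(1−p) = −4p + 1; against Undercut: 1p + (-1)(1−p) = 2p − 1.
Setting these equal: −4p + 1 = 2p − 1 ⇒ −6p = -2 ⇒ p = 1/3, and the value is (-4)·(1/3) + 1 = -1/3.
For Firm B: with q = P(Match), equating Mid's and Late's payoffs gives −4q + 1 = 2q − 1 ⇒ q = 1/3.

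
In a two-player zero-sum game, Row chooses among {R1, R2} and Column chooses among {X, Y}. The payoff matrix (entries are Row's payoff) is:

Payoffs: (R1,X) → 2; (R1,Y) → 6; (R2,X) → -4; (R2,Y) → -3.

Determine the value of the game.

Row minima: R1 → 2, R2 → -4; maximin = 2.
Column maxima: X → 2, Y → 6; minimax = 2.
Since maximin = minimax = 2, there is a saddle point and the value is 2.

2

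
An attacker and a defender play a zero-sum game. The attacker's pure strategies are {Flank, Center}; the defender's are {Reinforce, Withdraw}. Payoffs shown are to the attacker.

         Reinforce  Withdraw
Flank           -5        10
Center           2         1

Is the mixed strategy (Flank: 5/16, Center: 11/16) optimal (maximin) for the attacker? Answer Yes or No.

Against Reinforce this mix gives (5/16)·(-5) + (11/16)·2 = -3/16.
Against Withdraw this mix gives (5/16)·10 + (11/16)·1 = 61/16.
The defender will play Reinforce, holding the attacker to -3/16. Shifting weight toward the row that does better against Reinforce would raise this floor (the equalizing mix achieves 25/16 against both Reinforce and Withdraw), so the proposed strategy is not optimal.

No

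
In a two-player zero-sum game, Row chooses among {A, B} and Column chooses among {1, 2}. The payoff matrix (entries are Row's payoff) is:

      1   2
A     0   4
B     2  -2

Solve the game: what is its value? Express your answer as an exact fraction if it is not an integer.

Row minima: A → 0, B → -2; maximin = 0.
Column maxima: 1 → 2, 2 → 4; minimax = 2.
0 ≠ 2, so there is no saddle point; optimal play is mixed.
Let Row play A with probability p. Expected payoff against 1: 0p + 2(1−p) = −2p + 2; against 2: 4p + (-2)(1−p) = 6p − 2.
Setting these equal: −2p + 2 = 6p − 2 ⇒ −8p = -4 ⇒ p = 1/2, and the value is (-2)·(1/2) + 2 = 1.
For Column: with q = P(1), equating A's and B's payoffs gives −4q + 4 = 4q − 2 ⇒ q = 3/4.

1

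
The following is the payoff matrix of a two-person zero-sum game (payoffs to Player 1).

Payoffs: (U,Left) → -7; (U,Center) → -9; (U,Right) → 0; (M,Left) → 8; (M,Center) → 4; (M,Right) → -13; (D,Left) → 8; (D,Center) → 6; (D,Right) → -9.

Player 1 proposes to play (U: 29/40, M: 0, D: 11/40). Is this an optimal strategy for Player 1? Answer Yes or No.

No

Against Left this mix gives (29/40)·(-7) + (11/40)·8 = -23/8.
Against Center this mix gives (29/40)·(-9) + (11/40)·6 = -39/8.
Against Right this mix gives (29/40)·0 + (11/40)·(-9) = -99/40.
Player 2 will play Center, holding Player 1 to -39/8. Shifting weight toward the row that does better against Center would raise this floor (the equalizing mix achieves -27/8 against both Center and Right), so the proposed strategy is not optimal.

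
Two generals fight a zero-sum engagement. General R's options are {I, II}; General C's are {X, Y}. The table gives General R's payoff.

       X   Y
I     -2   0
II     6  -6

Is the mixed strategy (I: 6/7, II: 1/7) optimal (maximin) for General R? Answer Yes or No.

Yes

Against X this mix gives (6/7)·(-2) + (1/7)·6 = -6/7.
Against Y this mix gives (6/7)·0 + (1/7)·(-6) = -6/7.
All of General C's active replies (X, Y) yield -6/7, and no column does worse for General R. The mix makes General C indifferent and guarantees -6/7, so it is optimal.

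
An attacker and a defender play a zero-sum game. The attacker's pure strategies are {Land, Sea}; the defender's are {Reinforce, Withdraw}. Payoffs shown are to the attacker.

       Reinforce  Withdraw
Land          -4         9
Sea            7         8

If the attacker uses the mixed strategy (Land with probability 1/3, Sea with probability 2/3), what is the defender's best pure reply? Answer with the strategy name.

Reinforce

If the defender plays Reinforce, the attacker's expected payoff is (1/3)·(-4) + (2/3)·7 = 10/3.
If the defender plays Withdraw, the attacker's expected payoff is (1/3)·9 + (2/3)·8 = 25/3.
The defender minimizes the attacker's payoff; the smallest is 10/3, so the best response is Reinforce.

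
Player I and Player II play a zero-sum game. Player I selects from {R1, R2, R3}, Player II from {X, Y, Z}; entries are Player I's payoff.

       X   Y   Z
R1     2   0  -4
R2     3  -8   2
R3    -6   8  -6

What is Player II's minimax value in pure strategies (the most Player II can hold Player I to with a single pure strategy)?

Column maxima: X → 3, Y → 8, Z → 2.
The smallest of these is 2.

2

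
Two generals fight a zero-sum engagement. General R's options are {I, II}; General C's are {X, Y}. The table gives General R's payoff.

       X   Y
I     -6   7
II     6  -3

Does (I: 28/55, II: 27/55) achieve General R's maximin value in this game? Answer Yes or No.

Against X this mix gives (28/55)·(-6) + (27/55)·6 = -6/55.
Against Y this mix gives (28/55)·7 + (27/55)·(-3) = 23/11.
General C will play X, holding General R to -6/55. Shifting weight toward the row that does better against X would raise this floor (the equalizing mix achieves 12/11 against both X and Y), so the proposed strategy is not optimal.

No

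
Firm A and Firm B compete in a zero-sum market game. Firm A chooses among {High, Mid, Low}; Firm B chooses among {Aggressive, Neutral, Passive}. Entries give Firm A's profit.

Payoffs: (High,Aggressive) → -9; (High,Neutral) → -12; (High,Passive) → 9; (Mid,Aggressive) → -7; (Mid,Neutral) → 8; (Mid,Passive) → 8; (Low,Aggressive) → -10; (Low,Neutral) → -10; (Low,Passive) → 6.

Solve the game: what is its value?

-7

Row minima: High → -12, Mid → -7, Low → -10; maximin = -7.
Column maxima: Aggressive → -7, Neutral → 8, Passive → 9; minimax = -7.
Since maximin = minimax = -7, there is a saddle point and the value is -7.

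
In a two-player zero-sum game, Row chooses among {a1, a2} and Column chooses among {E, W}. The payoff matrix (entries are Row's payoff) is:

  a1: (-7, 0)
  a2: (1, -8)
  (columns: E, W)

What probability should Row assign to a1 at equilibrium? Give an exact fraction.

9/16

Row minima: a1 → -7, a2 → -8; maximin = -7.
Column maxima: E → 1, W → 0; minimax = 0.
-7 ≠ 0, so there is no saddle point; optimal play is mixed.
Let Row play a1 with probability p. Expected payoff against E: (-7)p + 1(1−p) = −8p + 1; against W: 0p + (-8)(1−p) = 8p − 8.
Setting these equal: −8p + 1 = 8p − 8 ⇒ −16p = -9 ⇒ p = 9/16, and the value is (-8)·(9/16) + 1 = -7/2.
For Column: with q = P(E), equating a1's and a2's payoffs gives −7q = 9q − 8 ⇒ q = 1/2.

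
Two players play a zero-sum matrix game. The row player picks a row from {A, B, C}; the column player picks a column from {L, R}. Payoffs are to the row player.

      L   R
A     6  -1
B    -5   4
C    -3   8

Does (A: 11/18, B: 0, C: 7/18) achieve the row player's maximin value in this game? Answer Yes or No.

Yes

Against L this mix gives (11/18)·6 + (7/18)·(-3) = 5/2.
Against R this mix gives (11/18)·(-1) + (7/18)·8 = 5/2.
All of the column player's active replies (L, R) yield 5/2, and no column does worse for the row player. The mix makes the column player indifferent and guarantees 5/2, so it is optimal.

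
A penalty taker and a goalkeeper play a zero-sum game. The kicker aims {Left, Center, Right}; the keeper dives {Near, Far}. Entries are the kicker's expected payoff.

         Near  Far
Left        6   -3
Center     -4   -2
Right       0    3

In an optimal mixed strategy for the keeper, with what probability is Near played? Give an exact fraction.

Row minima: Left → -3, Center → -4, Right → 0; maximin = 0.
Column maxima: Near → 6, Far → 3; minimax = 3.
0 ≠ 3, so there is no saddle point; optimal play is mixed.
Center is strictly dominated by Right, so the kicker never plays it.
On the remaining 2×2 (Left, Right vs Near, Far):
Let the kicker play Left with probability p. Expected payoff against Near: 6p + 0(1−p) = 6p; against Far: (-3)p + 3(1−p) = −6p + 3.
Setting these equal: 6p = −6p + 3 ⇒ 12p = 3 ⇒ p = 1/4, and the value is (6)·(1/4) = 3/2.
For the keeper: with q = P(Near), equating Left's and Right's payoffs gives 9q − 3 = −3q + 3 ⇒ q = 1/2.

1/2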